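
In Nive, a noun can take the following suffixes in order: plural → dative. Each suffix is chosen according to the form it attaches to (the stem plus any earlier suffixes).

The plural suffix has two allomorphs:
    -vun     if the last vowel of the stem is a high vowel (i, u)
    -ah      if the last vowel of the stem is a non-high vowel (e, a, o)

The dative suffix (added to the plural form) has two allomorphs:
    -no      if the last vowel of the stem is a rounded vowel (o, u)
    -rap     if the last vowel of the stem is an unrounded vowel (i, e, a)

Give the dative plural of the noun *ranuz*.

ranuzvunno

Since the last vowel of *ranuz* is /u/ (a high vowel), it takes -vun, giving *ranuzvun*.
The plural form *ranuzvun*: last vowel = /u/, a rounded vowel → -no → *ranuzvunno*.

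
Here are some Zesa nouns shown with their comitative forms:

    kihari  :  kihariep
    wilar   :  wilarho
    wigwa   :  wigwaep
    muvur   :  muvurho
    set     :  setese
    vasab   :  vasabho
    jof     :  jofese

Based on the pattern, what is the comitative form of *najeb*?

najebho

The pattern is voicing of the final sound: -ese when the stem ends in a voiceless consonant (*set*, *jof*); -ho when the stem ends in a voiced consonant (*wilar*, *muvur*, *vasab*); -ep when the stem ends in a vowel (*kihari*, *wigwa*).
*najeb* — final sound /b/ (a voiced consonant) → -ho → *najebho*.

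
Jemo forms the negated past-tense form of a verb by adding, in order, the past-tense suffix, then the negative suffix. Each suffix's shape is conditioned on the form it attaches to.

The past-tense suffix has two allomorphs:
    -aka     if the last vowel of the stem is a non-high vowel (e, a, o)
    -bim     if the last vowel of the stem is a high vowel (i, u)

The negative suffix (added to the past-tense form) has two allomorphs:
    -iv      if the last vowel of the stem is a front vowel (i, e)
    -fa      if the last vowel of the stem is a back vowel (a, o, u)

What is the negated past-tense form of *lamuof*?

lamuofakafa

*lamuof* — last vowel /o/ (a non-high vowel) → -aka → *lamuofaka*.
The past-tense form *lamuofaka* — last vowel /a/ (a back vowel) → -fa → *lamuofakafa*.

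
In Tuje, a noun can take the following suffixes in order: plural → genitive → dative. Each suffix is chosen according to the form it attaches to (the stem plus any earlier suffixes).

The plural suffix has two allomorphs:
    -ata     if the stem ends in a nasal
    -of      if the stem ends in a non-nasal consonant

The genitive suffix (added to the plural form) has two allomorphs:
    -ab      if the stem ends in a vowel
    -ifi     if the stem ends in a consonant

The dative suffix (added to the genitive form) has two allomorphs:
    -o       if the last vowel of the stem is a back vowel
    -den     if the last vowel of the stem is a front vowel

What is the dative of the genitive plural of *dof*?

*dof*: final consonant = /f/, non-nasal → -of → *dofof*.
The plural form *dofof*: final sound = /f/, a consonant → -ifi → *dofofifi*.
The genitive form *dofofifi*: last vowel = /i/, a front vowel → -den → *dofofifiden*.

dofofifiden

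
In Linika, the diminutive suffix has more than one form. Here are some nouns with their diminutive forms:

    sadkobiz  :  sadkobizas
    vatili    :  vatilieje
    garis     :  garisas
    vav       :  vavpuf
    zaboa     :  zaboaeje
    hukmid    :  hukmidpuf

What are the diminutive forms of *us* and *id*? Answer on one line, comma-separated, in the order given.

usas, idpuf

The suffix is conditioned by the final sound: -as when the stem ends in a sibilant (*sadkobiz*, *garis*); -puf when the stem ends in a non-sibilant consonant (*vav*, *hukmid*); -eje when the stem ends in a vowel (*vatili*, *zaboa*).
*us*: final sound = /s/, a sibilant → -as → *usas*.
*id* — final sound /d/ (a non-sibilant consonant) → -puf → *idpuf*.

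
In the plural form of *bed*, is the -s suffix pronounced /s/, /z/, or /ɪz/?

The stem *bed* ends in a voiced non-sibilant sound.
The plural suffix surfaces as /ɪz/ after sibilants, /s/ after other voiceless consonants, and /z/ after other voiced sounds.
So the plural -s on *bed* is pronounced /z/.

/z/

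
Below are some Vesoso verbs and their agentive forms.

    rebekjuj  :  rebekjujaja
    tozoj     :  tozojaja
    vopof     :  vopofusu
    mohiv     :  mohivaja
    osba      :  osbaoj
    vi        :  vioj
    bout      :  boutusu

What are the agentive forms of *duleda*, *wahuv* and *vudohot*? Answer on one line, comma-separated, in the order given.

Looking at the final sound of each stem: -usu when the stem ends in a voiceless consonant (*vopof*, *bout*); -aja when the stem ends in a voiced consonant (*rebekjuj*, *tozoj*, *mohiv*); -oj when the stem ends in a vowel (*osba*, *vi*).
The final sound of *duleda* is /a/, which is a vowel, so the suffix is -oj, giving *duledaoj*.
Since the final sound of *wahuv* is /v/ (a voiced consonant), it takes -aja, giving *wahuvaja*.
*vudohot* — final sound /t/ (a voiceless consonant) → -usu → *vudohotusu*.

duledaoj, wahuvaja, vudohotusu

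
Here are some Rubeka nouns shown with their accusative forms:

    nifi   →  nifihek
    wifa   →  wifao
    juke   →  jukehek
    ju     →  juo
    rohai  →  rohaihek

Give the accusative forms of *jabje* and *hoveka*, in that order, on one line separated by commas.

jabjehek, hovekao

The pattern is front/back vowel harmony: -hek when the last vowel of the stem is a front vowel (*nifi*, *juke*, *rohai*); -o when the last vowel of the stem is a back vowel (*wifa*, *ju*).
Since the last vowel of *jabje* is /e/ (a front vowel), it takes -hek, giving *jabjehek*.
Since the last vowel of *hoveka* is /a/ (a back vowel), it takes -o, giving *hovekao*.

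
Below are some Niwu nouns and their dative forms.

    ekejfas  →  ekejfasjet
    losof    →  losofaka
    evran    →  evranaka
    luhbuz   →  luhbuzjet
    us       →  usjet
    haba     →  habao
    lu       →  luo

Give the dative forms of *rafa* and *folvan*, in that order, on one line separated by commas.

rafao, folvanaka

The suffix is conditioned by the final sound: -jet when the stem ends in a sibilant (*ekejfas*, *luhbuz*, *us*); -aka when the stem ends in a non-sibilant consonant (*losof*, *evran*); -o when the stem ends in a vowel (*haba*, *lu*).
*rafa* — final sound /a/ (a vowel) → -o → *rafao*.
Since the final sound of *folvan* is /n/ (a non-sibilant consonant), it takes -aka, giving *folvanaka*.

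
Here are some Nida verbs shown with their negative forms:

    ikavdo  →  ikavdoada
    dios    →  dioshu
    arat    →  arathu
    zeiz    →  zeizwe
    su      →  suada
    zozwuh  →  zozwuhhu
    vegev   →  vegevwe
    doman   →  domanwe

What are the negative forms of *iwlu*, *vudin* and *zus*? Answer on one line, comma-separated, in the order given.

iwluada, vudinwe, zushu

The pattern is voicing of the final sound: -hu when the stem ends in a voiceless consonant (*dios*, *arat*, *zozwuh*); -we when the stem ends in a voiced consonant (*zeiz*, *vegev*, *doman*); -ada when the stem ends in a vowel (*ikavdo*, *su*).
The final sound of *iwlu* is /u/, which is a vowel, so the suffix is -ada, giving *iwluada*.
The final sound of *vudin* is /n/, which is a voiced consonant, so the suffix is -we, giving *vudinwe*.
*zus*: final sound = /s/, a voiceless consonant → -hu → *zushu*.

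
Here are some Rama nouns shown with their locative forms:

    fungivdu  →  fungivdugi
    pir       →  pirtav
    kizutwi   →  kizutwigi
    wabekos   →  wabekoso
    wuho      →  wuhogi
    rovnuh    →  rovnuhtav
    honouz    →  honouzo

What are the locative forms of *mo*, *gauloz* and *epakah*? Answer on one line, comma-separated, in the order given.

The suffix is conditioned by the final sound: -o when the stem ends in a sibilant (*wabekos*, *honouz*); -tav when the stem ends in a non-sibilant consonant (*pir*, *rovnuh*); -gi when the stem ends in a vowel (*fungivdu*, *kizutwi*, *wuho*).
*mo* — final sound /o/ (a vowel) → -gi → *mogi*.
Since the final sound of *gauloz* is /z/ (a sibilant), it takes -o, giving *gaulozo*.
The final sound of *epakah* is /h/, which is a non-sibilant consonant, so the suffix is -tav, giving *epakahtav*.

mogi, gaulozo, epakahtav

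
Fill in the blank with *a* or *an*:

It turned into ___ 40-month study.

The indefinite article is chosen by the initial *sound* of the following word, not its spelling.
The number *40* is spoken "forty", beginning with /ˈfɔrti/ — a consonant sound.
So the article is *a*: It turned into a 40-month study.

a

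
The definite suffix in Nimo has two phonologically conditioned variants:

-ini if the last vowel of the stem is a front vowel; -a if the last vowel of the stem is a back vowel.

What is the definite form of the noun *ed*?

edini

*ed* — last vowel /e/ (a front vowel) → -ini → *edini*.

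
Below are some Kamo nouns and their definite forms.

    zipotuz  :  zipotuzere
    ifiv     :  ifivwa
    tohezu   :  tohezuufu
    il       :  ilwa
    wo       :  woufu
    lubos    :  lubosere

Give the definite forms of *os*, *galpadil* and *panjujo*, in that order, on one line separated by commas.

osere, galpadilwa, panjujoufu

The alternation tracks the final sound of the stem — -ere when the stem ends in a sibilant (*zipotuz*, *lubos*); -wa when the stem ends in a non-sibilant consonant (*ifiv*, *il*); -ufu when the stem ends in a vowel (*tohezu*, *wo*).
Since the final sound of *os* is /s/ (a sibilant), it takes -ere, giving *osere*.
*galpadil* — final sound /l/ (a non-sibilant consonant) → -wa → *galpadilwa*.
*panjujo* — final sound /o/ (a vowel) → -ufu → *panjujoufu*.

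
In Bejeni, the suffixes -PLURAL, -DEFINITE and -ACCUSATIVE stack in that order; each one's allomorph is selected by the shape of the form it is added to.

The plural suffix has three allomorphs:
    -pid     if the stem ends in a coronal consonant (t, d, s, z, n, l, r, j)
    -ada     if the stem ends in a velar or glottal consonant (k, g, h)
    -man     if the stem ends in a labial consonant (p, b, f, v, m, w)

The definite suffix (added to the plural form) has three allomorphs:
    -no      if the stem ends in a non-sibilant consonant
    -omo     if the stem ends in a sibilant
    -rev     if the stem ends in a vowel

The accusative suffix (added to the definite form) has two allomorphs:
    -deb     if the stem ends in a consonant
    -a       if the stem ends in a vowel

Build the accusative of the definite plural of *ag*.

*ag* — final consonant /g/ (velar/glottal) → -ada → *agada*.
The plural form *agada* — final sound /a/ (a vowel) → -rev → *agadarev*.
The final sound of the definite form *agadarev* is /v/, which is a consonant, so the accusative suffix is -deb, giving *agadarevdeb*.

agadarevdeb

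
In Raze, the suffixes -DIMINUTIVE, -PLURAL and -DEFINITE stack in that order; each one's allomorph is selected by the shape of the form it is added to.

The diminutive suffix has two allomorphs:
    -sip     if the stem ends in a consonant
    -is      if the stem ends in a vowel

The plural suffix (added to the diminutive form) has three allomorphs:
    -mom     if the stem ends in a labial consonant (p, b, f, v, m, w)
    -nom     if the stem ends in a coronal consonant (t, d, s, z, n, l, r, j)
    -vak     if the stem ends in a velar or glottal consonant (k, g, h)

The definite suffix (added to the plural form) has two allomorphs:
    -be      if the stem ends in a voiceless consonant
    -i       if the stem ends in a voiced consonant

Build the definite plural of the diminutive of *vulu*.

Since the final sound of *vulu* is /u/ (a vowel), it takes -is, giving *vuluis*.
The diminutive form *vuluis*: final consonant = /s/, coronal → -nom → *vuluisnom*.
The plural form *vuluisnom* — final consonant /m/ (voiced) → -i → *vuluisnomi*.

vuluisnomi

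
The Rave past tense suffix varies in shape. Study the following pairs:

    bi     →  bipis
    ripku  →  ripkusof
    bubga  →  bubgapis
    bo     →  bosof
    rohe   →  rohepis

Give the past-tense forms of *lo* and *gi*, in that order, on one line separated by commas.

losof, gipis

The suffix is conditioned by the last vowel: -sof when the last vowel of the stem is a rounded vowel (*ripku*, *bo*); -pis when the last vowel of the stem is an unrounded vowel (*bi*, *bubga*, *rohe*).
*lo* — last vowel /o/ (a rounded vowel) → -sof → *losof*.
*gi* — last vowel /i/ (an unrounded vowel) → -pis → *gipis*.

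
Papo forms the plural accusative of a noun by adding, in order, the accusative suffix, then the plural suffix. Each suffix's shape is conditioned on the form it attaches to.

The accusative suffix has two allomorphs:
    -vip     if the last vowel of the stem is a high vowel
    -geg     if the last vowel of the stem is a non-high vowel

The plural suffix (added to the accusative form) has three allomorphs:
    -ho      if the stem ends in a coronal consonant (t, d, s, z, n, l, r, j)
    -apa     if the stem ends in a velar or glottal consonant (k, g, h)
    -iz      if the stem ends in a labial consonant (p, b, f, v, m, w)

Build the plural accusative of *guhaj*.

The last vowel of *guhaj* is /a/, which is a non-high vowel, so the accusative suffix is -geg, giving *guhajgeg*.
The accusative form *guhajgeg* — final consonant /g/ (velar/glottal) → -apa → *guhajgegapa*.

guhajgegapa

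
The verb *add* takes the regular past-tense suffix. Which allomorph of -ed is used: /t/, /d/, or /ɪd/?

/ɪd/

The stem *add* ends in /t/ or /d/.
The -ed suffix is realized as /ɪd/ after /t, d/; as /t/ after other voiceless consonants; and as /d/ after other voiced sounds.
So -ed on *add* is pronounced /ɪd/.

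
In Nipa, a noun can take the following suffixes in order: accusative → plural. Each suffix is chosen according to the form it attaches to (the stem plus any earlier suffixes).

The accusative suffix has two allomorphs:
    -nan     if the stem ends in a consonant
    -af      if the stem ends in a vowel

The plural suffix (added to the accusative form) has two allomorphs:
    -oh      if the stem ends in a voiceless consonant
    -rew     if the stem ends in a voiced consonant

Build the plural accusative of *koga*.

kogaafoh

*koga* — final sound /a/ (a vowel) → -af → *kogaaf*.
The accusative form *kogaaf*: final consonant = /f/, voiceless → -oh → *kogaafoh*.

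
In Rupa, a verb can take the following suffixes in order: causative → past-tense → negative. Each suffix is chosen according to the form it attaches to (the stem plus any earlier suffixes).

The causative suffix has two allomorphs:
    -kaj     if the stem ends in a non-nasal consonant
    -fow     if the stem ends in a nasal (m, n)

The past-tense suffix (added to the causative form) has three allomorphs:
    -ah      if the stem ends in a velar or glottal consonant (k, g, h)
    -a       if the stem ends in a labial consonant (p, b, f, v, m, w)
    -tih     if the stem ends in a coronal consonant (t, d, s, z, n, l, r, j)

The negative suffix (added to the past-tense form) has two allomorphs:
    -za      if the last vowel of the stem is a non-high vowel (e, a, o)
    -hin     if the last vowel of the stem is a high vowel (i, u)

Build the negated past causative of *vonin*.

voninfowaza

Since the final consonant of *vonin* is /n/ (a nasal), it takes -fow, giving *voninfow*.
The causative form *voninfow* — final consonant /w/ (labial) → -a → *voninfowa*.
The past-tense form *voninfowa*: last vowel = /a/, a non-high vowel → -za → *voninfowaza*.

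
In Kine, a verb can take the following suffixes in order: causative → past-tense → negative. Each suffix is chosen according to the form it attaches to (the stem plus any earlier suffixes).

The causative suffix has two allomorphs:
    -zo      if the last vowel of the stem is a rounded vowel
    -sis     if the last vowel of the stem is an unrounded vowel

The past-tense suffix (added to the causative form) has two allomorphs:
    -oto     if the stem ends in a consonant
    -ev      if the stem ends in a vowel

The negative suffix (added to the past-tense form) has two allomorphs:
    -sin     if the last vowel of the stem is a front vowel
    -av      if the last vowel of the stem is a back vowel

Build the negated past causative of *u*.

uzoevsin

The last vowel of *u* is /u/, which is a rounded vowel, so the causative suffix is -zo, giving *uzo*.
The final sound of the causative form *uzo* is /o/, which is a vowel, so the past-tense suffix is -ev, giving *uzoev*.
The past-tense form *uzoev* — last vowel /e/ (a front vowel) → -sin → *uzoevsin*.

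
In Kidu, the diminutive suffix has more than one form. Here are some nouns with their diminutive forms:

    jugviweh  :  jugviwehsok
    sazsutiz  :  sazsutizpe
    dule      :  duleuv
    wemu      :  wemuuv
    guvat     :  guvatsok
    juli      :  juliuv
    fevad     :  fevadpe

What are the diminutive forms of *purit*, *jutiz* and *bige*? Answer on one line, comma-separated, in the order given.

The suffix is conditioned by the final sound: -sok when the stem ends in a voiceless consonant (*jugviweh*, *guvat*); -pe when the stem ends in a voiced consonant (*sazsutiz*, *fevad*); -uv when the stem ends in a vowel (*dule*, *wemu*, *juli*).
*purit* — final sound /t/ (a voiceless consonant) → -sok → *puritsok*.
Since the final sound of *jutiz* is /z/ (a voiced consonant), it takes -pe, giving *jutizpe*.
The final sound of *bige* is /e/, which is a vowel, so the suffix is -uv, giving *bigeuv*.

puritsok, jutizpe, bigeuv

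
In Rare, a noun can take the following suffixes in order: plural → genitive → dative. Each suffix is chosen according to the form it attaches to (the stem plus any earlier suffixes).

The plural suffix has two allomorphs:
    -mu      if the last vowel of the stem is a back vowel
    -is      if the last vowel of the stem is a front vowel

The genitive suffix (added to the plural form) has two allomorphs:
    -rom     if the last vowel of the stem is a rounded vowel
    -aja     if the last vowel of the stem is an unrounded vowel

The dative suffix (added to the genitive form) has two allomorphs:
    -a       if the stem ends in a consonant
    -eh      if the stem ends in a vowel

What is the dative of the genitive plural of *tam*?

*tam* — last vowel /a/ (a back vowel) → -mu → *tammu*.
The plural form *tammu* — last vowel /u/ (a rounded vowel) → -rom → *tammurom*.
The final sound of the genitive form *tammurom* is /m/, which is a consonant, so the dative suffix is -a, giving *tammuroma*.

tammuroma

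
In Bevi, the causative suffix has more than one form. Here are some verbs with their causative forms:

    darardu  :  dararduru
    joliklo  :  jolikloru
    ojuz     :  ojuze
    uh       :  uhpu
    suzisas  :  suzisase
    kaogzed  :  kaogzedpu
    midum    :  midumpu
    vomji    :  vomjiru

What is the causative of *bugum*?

Looking at the final sound of each stem: -e when the stem ends in a sibilant (*ojuz*, *suzisas*); -pu when the stem ends in a non-sibilant consonant (*uh*, *kaogzed*, *midum*); -ru when the stem ends in a vowel (*darardu*, *joliklo*, *vomji*).
*bugum*: final sound = /m/, a non-sibilant consonant → -pu → *bugumpu*.

bugumpu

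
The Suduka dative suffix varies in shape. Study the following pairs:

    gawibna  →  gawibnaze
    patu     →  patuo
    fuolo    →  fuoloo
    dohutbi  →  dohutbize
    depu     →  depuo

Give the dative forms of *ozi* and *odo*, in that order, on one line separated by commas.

ozize, odoo

The alternation tracks the last vowel of the stem — -o when the last vowel of the stem is a rounded vowel (*patu*, *fuolo*, *depu*); -ze when the last vowel of the stem is an unrounded vowel (*gawibna*, *dohutbi*).
*ozi*: last vowel = /i/, an unrounded vowel → -ze → *ozize*.
The last vowel of *odo* is /o/, which is a rounded vowel, so the suffix is -o, giving *odoo*.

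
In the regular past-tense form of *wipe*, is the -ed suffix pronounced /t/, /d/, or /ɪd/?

The stem *wipe* ends in a voiceless consonant other than /t/.
The -ed suffix is realized as /ɪd/ after /t, d/; as /t/ after other voiceless consonants; and as /d/ after other voiced sounds.
So -ed on *wipe* is pronounced /t/.

/t/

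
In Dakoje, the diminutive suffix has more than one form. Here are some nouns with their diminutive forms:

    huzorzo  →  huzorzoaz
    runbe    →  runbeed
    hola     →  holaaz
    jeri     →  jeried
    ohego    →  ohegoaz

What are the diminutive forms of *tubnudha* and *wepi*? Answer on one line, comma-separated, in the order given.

tubnudhaaz, wepied

The pattern is front/back vowel harmony: -ed when the last vowel of the stem is a front vowel (*runbe*, *jeri*); -az when the last vowel of the stem is a back vowel (*huzorzo*, *hola*, *ohego*).
*tubnudha*: last vowel = /a/, a back vowel → -az → *tubnudhaaz*.
Since the last vowel of *wepi* is /i/ (a front vowel), it takes -ed, giving *wepied*.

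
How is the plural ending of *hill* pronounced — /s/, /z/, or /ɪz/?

/z/

The stem *hill* ends in a voiced non-sibilant sound.
The plural suffix surfaces as /ɪz/ after sibilants, /s/ after other voiceless consonants, and /z/ after other voiced sounds.
So the plural -s on *hill* is pronounced /z/.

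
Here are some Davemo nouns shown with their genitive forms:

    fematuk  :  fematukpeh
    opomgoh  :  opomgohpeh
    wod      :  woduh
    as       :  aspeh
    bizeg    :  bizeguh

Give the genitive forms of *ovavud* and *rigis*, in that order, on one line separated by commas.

The pattern is voicing of the final consonant: -peh when the stem ends in a voiceless consonant (*fematuk*, *opomgoh*, *as*); -uh when the stem ends in a voiced consonant (*wod*, *bizeg*).
Since the final consonant of *ovavud* is /d/ (voiced), it takes -uh, giving *ovavuduh*.
*rigis*: final consonant = /s/, voiceless → -peh → *rigispeh*.

ovavuduh, rigispeh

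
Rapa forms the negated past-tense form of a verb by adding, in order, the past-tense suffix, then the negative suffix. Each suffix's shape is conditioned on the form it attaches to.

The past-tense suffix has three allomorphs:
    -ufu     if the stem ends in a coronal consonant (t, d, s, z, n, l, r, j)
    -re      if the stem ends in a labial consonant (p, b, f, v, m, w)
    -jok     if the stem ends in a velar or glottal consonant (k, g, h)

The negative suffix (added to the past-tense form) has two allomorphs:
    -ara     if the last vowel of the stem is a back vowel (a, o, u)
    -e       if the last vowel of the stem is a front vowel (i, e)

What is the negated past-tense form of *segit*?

The final consonant of *segit* is /t/, which is coronal, so the past-tense suffix is -ufu, giving *segitufu*.
The past-tense form *segitufu*: last vowel = /u/, a back vowel → -ara → *segitufuara*.

segitufuara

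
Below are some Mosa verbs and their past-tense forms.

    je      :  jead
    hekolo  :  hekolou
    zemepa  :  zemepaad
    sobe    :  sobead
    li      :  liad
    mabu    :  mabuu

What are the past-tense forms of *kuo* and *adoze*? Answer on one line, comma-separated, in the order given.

kuou, adozead

Looking at the last vowel of each stem: -u when the last vowel of the stem is a rounded vowel (*hekolo*, *mabu*); -ad when the last vowel of the stem is an unrounded vowel (*je*, *zemepa*, *sobe*, *li*).
*kuo*: last vowel = /o/, a rounded vowel → -u → *kuou*.
Since the last vowel of *adoze* is /e/ (an unrounded vowel), it takes -ad, giving *adozead*.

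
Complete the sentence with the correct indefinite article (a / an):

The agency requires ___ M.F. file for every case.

The indefinite article is chosen by the initial *sound* of the following word, not its spelling.
The initialism *M.F.* is read letter by letter; the first letter, M, is pronounced /ɛm/, which begins with a vowel sound.
So the article is *an*: The agency requires an M.F. file for every case.

an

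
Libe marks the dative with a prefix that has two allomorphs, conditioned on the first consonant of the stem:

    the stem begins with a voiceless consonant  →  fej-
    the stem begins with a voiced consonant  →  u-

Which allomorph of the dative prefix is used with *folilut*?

The first consonant of *folilut* is /f/, which is voiceless, so the prefix is fej-.

fej-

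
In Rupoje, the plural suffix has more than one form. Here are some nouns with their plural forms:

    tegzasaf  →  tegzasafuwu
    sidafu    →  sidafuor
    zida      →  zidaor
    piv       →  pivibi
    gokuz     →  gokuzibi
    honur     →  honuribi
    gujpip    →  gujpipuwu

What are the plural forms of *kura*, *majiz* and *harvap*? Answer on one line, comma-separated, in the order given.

kuraor, majizibi, harvapuwu

Looking at the final sound of each stem: -uwu when the stem ends in a voiceless consonant (*tegzasaf*, *gujpip*); -ibi when the stem ends in a voiced consonant (*piv*, *gokuz*, *honur*); -or when the stem ends in a vowel (*sidafu*, *zida*).
The final sound of *kura* is /a/, which is a vowel, so the suffix is -or, giving *kuraor*.
*majiz* — final sound /z/ (a voiced consonant) → -ibi → *majizibi*.
Since the final sound of *harvap* is /p/ (a voiceless consonant), it takes -uwu, giving *harvapuwu*.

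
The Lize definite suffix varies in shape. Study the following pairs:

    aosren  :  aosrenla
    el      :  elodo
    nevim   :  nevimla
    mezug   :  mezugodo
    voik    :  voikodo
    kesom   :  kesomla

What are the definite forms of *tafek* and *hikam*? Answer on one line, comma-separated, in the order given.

The suffix is conditioned by the final consonant: -la when the stem ends in a nasal (*aosren*, *nevim*, *kesom*); -odo when the stem ends in a non-nasal consonant (*el*, *mezug*, *voik*).
*tafek*: final consonant = /k/, non-nasal → -odo → *tafekodo*.
Since the final consonant of *hikam* is /m/ (a nasal), it takes -la, giving *hikamla*.

tafekodo, hikamla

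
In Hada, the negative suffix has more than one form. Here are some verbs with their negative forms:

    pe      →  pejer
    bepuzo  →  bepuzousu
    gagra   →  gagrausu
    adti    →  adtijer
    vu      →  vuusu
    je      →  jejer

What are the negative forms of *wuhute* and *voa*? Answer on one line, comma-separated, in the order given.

wuhutejer, voausu

The suffix is conditioned by the last vowel: -jer when the last vowel of the stem is a front vowel (*pe*, *adti*, *je*); -usu when the last vowel of the stem is a back vowel (*bepuzo*, *gagra*, *vu*).
*wuhute* — last vowel /e/ (a front vowel) → -jer → *wuhutejer*.
*voa* — last vowel /a/ (a back vowel) → -usu → *voausu*.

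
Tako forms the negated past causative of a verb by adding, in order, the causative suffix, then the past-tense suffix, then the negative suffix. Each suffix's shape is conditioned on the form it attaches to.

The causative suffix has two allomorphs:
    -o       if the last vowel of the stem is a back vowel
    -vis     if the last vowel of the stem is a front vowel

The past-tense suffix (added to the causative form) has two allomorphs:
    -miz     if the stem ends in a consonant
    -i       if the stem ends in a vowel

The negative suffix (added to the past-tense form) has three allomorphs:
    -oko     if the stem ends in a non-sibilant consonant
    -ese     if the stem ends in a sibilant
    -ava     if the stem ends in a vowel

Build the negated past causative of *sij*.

The last vowel of *sij* is /i/, which is a front vowel, so the causative suffix is -vis, giving *sijvis*.
The causative form *sijvis*: final sound = /s/, a consonant → -miz → *sijvismiz*.
Since the final sound of the past-tense form *sijvismiz* is /z/ (a sibilant), it takes -ese, giving *sijvismizese*.

sijvismizese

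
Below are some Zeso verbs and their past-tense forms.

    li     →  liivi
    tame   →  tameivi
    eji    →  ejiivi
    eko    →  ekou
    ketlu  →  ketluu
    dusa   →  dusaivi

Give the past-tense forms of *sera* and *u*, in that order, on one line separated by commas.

The suffix is conditioned by the last vowel: -u when the last vowel of the stem is a rounded vowel (*eko*, *ketlu*); -ivi when the last vowel of the stem is an unrounded vowel (*li*, *tame*, *eji*, *dusa*).
Since the last vowel of *sera* is /a/ (an unrounded vowel), it takes -ivi, giving *seraivi*.
Since the last vowel of *u* is /u/ (a rounded vowel), it takes -u, giving *uu*.

seraivi, uu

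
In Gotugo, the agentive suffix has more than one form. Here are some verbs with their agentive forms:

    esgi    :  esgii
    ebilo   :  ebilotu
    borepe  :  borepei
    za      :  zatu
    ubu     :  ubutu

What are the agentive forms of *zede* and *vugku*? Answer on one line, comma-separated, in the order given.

zedei, vugkutu

Looking at the last vowel of each stem: -i when the last vowel of the stem is a front vowel (*esgi*, *borepe*); -tu when the last vowel of the stem is a back vowel (*ebilo*, *za*, *ubu*).
*zede*: last vowel = /e/, a front vowel → -i → *zedei*.
*vugku* — last vowel /u/ (a back vowel) → -tu → *vugkutu*.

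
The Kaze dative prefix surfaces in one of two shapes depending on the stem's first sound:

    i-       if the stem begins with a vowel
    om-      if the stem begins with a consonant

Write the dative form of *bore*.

*bore* — first sound /b/ (a consonant) → om- → *ombore*.

ombore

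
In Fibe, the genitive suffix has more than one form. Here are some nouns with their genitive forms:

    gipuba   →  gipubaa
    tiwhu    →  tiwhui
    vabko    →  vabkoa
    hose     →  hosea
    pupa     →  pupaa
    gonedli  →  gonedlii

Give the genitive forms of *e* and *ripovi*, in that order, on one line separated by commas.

The suffix is conditioned by the last vowel: -i when the last vowel of the stem is a high vowel (*tiwhu*, *gonedli*); -a when the last vowel of the stem is a non-high vowel (*gipuba*, *vabko*, *hose*, *pupa*).
The last vowel of *e* is /e/, which is a non-high vowel, so the suffix is -a, giving *ea*.
The last vowel of *ripovi* is /i/, which is a high vowel, so the suffix is -i, giving *ripovii*.

ea, ripovii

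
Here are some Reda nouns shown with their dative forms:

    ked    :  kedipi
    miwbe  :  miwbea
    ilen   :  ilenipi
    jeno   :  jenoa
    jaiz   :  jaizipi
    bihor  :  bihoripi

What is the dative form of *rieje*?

riejea

The pattern is consonant vs. vowel: -ipi when the stem ends in a consonant (*ked*, *ilen*, *jaiz*, *bihor*); -a when the stem ends in a vowel (*miwbe*, *jeno*).
Since the final sound of *rieje* is /e/ (a vowel), it takes -a, giving *riejea*.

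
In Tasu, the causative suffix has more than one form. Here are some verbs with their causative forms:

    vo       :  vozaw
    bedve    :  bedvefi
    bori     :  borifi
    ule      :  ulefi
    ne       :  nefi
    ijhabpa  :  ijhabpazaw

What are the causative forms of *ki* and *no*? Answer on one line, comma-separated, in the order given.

The suffix is conditioned by the last vowel: -fi when the last vowel of the stem is a front vowel (*bedve*, *bori*, *ule*, *ne*); -zaw when the last vowel of the stem is a back vowel (*vo*, *ijhabpa*).
The last vowel of *ki* is /i/, which is a front vowel, so the suffix is -fi, giving *kifi*.
*no*: last vowel = /o/, a back vowel → -zaw → *nozaw*.

kifi, nozaw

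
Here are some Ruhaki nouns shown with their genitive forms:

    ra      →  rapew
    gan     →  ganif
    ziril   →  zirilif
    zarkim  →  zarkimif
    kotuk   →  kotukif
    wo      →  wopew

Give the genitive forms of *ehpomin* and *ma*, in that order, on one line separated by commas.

ehpominif, mapew

The pattern is consonant vs. vowel: -if when the stem ends in a consonant (*gan*, *ziril*, *zarkim*, *kotuk*); -pew when the stem ends in a vowel (*ra*, *wo*).
*ehpomin*: final sound = /n/, a consonant → -if → *ehpominif*.
The final sound of *ma* is /a/, which is a vowel, so the suffix is -pew, giving *mapew*.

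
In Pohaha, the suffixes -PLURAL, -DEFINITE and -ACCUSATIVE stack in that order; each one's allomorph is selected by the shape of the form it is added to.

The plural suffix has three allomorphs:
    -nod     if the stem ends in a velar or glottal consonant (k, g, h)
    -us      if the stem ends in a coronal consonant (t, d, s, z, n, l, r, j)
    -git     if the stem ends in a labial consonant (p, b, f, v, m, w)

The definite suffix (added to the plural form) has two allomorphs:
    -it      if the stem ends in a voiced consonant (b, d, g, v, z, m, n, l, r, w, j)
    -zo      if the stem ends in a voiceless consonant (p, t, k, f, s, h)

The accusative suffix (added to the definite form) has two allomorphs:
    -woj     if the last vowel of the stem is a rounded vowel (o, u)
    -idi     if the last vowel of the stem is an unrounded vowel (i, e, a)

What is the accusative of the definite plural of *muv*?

*muv*: final consonant = /v/, labial → -git → *muvgit*.
The final consonant of the plural form *muvgit* is /t/, which is voiceless, so the definite suffix is -zo, giving *muvgitzo*.
The definite form *muvgitzo* — last vowel /o/ (a rounded vowel) → -woj → *muvgitzowoj*.

muvgitzowoj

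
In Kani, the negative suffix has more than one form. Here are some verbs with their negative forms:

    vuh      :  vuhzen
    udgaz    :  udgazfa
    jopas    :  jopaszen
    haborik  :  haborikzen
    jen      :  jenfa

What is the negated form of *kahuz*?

kahuzfa

The suffix is conditioned by the final consonant: -zen when the stem ends in a voiceless consonant (*vuh*, *jopas*, *haborik*); -fa when the stem ends in a voiced consonant (*udgaz*, *jen*).
The final consonant of *kahuz* is /z/, which is voiced, so the suffix is -fa, giving *kahuzfa*.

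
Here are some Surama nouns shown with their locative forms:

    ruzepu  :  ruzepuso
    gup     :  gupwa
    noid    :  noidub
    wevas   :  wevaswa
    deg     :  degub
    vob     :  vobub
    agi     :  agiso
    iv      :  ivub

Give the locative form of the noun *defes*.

The pattern is voicing of the final sound: -wa when the stem ends in a voiceless consonant (*gup*, *wevas*); -ub when the stem ends in a voiced consonant (*noid*, *deg*, *vob*, *iv*); -so when the stem ends in a vowel (*ruzepu*, *agi*).
Since the final sound of *defes* is /s/ (a voiceless consonant), it takes -wa, giving *defeswa*.

defeswa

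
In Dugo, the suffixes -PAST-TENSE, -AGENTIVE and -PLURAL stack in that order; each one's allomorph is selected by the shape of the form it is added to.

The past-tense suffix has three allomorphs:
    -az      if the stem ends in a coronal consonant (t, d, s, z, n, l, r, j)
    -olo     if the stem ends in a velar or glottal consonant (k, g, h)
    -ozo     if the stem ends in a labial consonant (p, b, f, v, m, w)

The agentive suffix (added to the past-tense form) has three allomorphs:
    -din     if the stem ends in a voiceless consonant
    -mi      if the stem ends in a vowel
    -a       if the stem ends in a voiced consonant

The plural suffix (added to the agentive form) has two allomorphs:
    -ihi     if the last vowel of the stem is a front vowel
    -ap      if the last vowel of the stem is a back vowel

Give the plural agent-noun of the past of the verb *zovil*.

*zovil*: final consonant = /l/, coronal → -az → *zovilaz*.
Since the final sound of the past-tense form *zovilaz* is /z/ (a voiced consonant), it takes -a, giving *zovilaza*.
The agentive form *zovilaza*: last vowel = /a/, a back vowel → -ap → *zovilazaap*.

zovilazaap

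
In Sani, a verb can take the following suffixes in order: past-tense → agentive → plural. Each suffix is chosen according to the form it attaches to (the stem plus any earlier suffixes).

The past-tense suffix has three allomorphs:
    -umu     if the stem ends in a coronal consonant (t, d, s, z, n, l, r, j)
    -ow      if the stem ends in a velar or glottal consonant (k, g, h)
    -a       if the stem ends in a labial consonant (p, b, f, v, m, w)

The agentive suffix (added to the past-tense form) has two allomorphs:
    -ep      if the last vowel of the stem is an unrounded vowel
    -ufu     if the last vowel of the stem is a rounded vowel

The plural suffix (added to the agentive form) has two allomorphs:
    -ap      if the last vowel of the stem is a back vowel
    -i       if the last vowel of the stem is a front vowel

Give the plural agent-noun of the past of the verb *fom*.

Since the final consonant of *fom* is /m/ (labial), it takes -a, giving *foma*.
The past-tense form *foma* — last vowel /a/ (an unrounded vowel) → -ep → *fomaep*.
The agentive form *fomaep* — last vowel /e/ (a front vowel) → -i → *fomaepi*.

fomaepi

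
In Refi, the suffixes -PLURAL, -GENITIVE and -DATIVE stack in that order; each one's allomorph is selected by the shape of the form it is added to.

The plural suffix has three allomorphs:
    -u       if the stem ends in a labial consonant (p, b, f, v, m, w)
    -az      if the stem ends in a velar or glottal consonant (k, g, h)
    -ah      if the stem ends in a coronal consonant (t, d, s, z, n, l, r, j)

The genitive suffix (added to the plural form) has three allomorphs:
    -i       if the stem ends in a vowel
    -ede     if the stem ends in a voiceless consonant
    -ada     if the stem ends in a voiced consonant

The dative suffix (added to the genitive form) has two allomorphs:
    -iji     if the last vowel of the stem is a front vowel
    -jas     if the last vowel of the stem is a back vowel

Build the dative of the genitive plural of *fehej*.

fehejahedeiji

*fehej* — final consonant /j/ (coronal) → -ah → *fehejah*.
The plural form *fehejah* — final sound /h/ (a voiceless consonant) → -ede → *fehejahede*.
The genitive form *fehejahede*: last vowel = /e/, a front vowel → -iji → *fehejahedeiji*.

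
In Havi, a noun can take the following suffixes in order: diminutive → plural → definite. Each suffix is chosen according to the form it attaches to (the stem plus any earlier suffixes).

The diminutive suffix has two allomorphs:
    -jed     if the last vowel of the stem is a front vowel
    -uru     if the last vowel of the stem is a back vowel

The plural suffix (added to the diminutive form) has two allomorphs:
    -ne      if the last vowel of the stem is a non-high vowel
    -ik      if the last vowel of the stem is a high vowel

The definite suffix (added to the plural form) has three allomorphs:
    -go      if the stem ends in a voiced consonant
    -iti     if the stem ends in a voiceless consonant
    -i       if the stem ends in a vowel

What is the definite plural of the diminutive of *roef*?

roefjednei

*roef*: last vowel = /e/, a front vowel → -jed → *roefjed*.
The diminutive form *roefjed*: last vowel = /e/, a non-high vowel → -ne → *roefjedne*.
Since the final sound of the plural form *roefjedne* is /e/ (a vowel), it takes -i, giving *roefjednei*.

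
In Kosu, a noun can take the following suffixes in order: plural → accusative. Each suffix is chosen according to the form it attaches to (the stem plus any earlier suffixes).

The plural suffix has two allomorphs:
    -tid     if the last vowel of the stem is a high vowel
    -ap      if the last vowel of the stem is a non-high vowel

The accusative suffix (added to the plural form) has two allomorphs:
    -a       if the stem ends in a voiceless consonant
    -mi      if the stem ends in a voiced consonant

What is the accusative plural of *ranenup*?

The last vowel of *ranenup* is /u/, which is a high vowel, so the plural suffix is -tid, giving *ranenuptid*.
Since the final consonant of the plural form *ranenuptid* is /d/ (voiced), it takes -mi, giving *ranenuptidmi*.

ranenuptidmi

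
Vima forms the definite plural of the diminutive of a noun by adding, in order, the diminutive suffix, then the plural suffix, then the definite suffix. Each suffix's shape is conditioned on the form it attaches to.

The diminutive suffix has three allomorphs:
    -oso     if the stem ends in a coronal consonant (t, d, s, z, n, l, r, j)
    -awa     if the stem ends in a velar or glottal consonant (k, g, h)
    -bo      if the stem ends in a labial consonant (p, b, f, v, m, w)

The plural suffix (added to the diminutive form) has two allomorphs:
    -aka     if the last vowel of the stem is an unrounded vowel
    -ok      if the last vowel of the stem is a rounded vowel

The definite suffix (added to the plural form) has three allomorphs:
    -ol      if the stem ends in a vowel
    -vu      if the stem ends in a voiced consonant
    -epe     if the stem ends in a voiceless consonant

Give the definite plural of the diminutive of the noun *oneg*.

onegawaakaol

*oneg*: final consonant = /g/, velar/glottal → -awa → *onegawa*.
The diminutive form *onegawa* — last vowel /a/ (an unrounded vowel) → -aka → *onegawaaka*.
Since the final sound of the plural form *onegawaaka* is /a/ (a vowel), it takes -ol, giving *onegawaakaol*.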